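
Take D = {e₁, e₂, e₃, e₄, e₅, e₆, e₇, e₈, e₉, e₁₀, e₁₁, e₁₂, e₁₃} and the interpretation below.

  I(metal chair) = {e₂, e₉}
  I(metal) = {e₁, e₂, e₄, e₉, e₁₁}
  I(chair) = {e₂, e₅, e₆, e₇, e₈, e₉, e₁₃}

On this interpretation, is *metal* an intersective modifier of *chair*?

⟦metal⟧ ∩ ⟦chair⟧ = {e₁, e₂, e₄, e₉, e₁₁} ∩ {e₂, e₅, e₆, e₇, e₈, e₉, e₁₃} = {e₂, e₉}
Observed ⟦metal chair⟧ = {e₂, e₉}.
These coincide, so the modifier is intersective here.

yes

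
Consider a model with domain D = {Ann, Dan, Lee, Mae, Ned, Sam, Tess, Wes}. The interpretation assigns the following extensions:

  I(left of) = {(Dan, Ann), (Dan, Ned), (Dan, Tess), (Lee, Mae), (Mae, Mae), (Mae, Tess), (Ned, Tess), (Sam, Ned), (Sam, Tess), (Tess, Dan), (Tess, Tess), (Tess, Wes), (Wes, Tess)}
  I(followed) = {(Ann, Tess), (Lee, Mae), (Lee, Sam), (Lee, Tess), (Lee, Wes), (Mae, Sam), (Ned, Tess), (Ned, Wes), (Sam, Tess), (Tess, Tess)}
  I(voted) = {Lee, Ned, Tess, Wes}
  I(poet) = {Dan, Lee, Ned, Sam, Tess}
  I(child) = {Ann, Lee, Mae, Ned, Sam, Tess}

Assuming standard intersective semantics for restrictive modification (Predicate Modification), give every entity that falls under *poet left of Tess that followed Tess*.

⟦left of Tess⟧ = {x : ⟨x, Tess⟩ ∈ ⟦left of⟧} = {Dan, Mae, Ned, Sam, Tess, Wes}
⟦that followed Tess⟧ = {x : ⟨x, Tess⟩ ∈ ⟦followed⟧} = {Ann, Lee, Ned, Sam, Tess}
⟦poet⟧ = {Dan, Lee, Ned, Sam, Tess}
… ∩ ⟦left of Tess⟧ = {Dan, Lee, Ned, Sam, Tess} ∩ {Dan, Mae, Ned, Sam, Tess, Wes} = {Dan, Ned, Sam, Tess}
… ∩ ⟦that followed Tess⟧ = {Dan, Ned, Sam, Tess} ∩ {Ann, Lee, Ned, Sam, Tess} = {Ned, Sam, Tess}
So ⟦poet left of Tess that followed Tess⟧ = {Ned, Sam, Tess}.

{Ned, Sam, Tess}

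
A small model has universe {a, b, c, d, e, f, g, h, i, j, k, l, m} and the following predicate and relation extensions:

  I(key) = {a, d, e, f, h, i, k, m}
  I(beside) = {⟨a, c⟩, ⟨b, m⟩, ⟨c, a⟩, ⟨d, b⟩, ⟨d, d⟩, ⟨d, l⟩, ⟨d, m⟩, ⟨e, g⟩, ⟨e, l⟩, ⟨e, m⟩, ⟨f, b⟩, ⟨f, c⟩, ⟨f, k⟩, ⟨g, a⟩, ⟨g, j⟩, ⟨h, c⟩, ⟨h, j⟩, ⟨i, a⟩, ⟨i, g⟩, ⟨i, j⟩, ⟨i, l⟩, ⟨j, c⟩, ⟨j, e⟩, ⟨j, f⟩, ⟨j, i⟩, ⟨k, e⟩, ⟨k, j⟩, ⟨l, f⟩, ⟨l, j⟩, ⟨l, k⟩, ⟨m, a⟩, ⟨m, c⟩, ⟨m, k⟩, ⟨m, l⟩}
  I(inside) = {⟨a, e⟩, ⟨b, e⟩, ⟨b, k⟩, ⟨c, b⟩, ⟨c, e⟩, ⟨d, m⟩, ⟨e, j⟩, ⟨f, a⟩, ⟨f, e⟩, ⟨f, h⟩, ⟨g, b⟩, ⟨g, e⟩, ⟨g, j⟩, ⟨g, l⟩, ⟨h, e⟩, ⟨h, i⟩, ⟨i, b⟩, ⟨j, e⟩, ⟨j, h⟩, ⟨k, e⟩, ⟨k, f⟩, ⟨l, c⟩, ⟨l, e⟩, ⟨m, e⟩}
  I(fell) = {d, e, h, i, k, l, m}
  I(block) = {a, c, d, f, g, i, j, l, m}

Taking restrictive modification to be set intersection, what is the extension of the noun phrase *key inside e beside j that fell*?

⟦inside e⟧ = {x : ⟨x, e⟩ ∈ ⟦inside⟧} = {a, b, c, f, g, h, j, k, l, m}
⟦beside j⟧ = {x : ⟨x, j⟩ ∈ ⟦beside⟧} = {g, h, i, k, l}
⟦that fell⟧ = ⟦fell⟧ = {d, e, h, i, k, l, m}
⟦key⟧ = {a, d, e, f, h, i, k, m}
… ∩ ⟦inside e⟧ = {a, d, e, f, h, i, k, m} ∩ {a, b, c, f, g, h, j, k, l, m} = {a, f, h, k, m}
… ∩ ⟦beside j⟧ = {a, f, h, k, m} ∩ {g, h, i, k, l} = {h, k}
… ∩ ⟦that fell⟧ = {h, k} ∩ {d, e, h, i, k, l, m} = {h, k}
So ⟦key inside e beside j that fell⟧ = {h, k}.

{h, k}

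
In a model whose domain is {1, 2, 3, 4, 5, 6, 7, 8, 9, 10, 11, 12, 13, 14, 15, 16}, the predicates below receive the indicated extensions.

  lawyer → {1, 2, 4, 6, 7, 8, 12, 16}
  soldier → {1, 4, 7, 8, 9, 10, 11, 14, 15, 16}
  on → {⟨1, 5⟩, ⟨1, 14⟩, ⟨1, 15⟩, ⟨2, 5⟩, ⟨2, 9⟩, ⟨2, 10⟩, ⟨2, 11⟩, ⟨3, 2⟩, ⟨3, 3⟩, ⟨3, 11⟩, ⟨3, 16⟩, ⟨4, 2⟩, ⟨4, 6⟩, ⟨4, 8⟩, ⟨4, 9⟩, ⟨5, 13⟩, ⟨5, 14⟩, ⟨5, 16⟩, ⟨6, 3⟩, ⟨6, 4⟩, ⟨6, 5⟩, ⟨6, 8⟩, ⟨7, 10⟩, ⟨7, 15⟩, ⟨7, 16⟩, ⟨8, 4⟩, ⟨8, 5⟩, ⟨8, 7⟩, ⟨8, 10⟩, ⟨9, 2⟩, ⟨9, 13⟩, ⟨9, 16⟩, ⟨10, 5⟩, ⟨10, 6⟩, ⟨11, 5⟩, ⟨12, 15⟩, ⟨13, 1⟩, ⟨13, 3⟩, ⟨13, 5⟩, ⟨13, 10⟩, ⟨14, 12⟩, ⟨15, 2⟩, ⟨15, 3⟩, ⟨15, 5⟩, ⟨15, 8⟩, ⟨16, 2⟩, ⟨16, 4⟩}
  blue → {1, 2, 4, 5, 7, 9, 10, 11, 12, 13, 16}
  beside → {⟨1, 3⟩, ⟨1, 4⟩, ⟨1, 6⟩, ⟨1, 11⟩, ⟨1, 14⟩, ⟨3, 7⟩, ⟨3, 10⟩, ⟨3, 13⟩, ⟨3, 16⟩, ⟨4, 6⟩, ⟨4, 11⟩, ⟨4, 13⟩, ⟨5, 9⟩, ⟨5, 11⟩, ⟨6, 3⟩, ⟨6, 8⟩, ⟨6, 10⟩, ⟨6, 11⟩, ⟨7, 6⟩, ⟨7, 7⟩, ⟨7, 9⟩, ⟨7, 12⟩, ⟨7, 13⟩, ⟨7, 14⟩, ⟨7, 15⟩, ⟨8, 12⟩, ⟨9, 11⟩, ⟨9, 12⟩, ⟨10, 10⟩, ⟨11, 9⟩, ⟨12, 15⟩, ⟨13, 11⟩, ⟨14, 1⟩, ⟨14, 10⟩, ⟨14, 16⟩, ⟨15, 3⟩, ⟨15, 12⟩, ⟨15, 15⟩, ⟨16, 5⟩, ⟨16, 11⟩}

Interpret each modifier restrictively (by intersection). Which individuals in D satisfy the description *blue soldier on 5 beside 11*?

{1}

⟦on 5⟧ = {x : ⟨x, 5⟩ ∈ ⟦on⟧} = {1, 2, 6, 8, 10, 11, 13, 15}
⟦beside 11⟧ = {x : ⟨x, 11⟩ ∈ ⟦beside⟧} = {1, 4, 5, 6, 9, 13, 16}
⟦soldier⟧ = {1, 4, 7, 8, 9, 10, 11, 14, 15, 16}
… ∩ ⟦on 5⟧ = {1, 4, 7, 8, 9, 10, 11, 14, 15, 16} ∩ {1, 2, 6, 8, 10, 11, 13, 15} = {1, 8, 10, 11, 15}
… ∩ ⟦beside 11⟧ = {1, 8, 10, 11, 15} ∩ {1, 4, 5, 6, 9, 13, 16} = {1}
… ∩ ⟦blue⟧ = {1} ∩ {1, 2, 4, 5, 7, 9, 10, 11, 12, 13, 16} = {1}
So ⟦blue soldier on 5 beside 11⟧ = {1}.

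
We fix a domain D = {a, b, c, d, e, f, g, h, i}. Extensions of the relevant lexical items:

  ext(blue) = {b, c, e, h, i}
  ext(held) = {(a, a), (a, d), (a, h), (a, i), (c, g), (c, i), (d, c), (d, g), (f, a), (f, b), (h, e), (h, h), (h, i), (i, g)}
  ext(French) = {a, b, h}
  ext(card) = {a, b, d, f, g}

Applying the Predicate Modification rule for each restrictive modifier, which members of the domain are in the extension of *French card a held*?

⟦a held⟧ = {x : ⟨a, x⟩ ∈ ⟦held⟧} = {a, d, h, i}
⟦card⟧ = {a, b, d, f, g}
… ∩ ⟦a held⟧ = {a, b, d, f, g} ∩ {a, d, h, i} = {a, d}
… ∩ ⟦French⟧ = {a, d} ∩ {a, b, h} = {a}
So ⟦French card a held⟧ = {a}.

{a}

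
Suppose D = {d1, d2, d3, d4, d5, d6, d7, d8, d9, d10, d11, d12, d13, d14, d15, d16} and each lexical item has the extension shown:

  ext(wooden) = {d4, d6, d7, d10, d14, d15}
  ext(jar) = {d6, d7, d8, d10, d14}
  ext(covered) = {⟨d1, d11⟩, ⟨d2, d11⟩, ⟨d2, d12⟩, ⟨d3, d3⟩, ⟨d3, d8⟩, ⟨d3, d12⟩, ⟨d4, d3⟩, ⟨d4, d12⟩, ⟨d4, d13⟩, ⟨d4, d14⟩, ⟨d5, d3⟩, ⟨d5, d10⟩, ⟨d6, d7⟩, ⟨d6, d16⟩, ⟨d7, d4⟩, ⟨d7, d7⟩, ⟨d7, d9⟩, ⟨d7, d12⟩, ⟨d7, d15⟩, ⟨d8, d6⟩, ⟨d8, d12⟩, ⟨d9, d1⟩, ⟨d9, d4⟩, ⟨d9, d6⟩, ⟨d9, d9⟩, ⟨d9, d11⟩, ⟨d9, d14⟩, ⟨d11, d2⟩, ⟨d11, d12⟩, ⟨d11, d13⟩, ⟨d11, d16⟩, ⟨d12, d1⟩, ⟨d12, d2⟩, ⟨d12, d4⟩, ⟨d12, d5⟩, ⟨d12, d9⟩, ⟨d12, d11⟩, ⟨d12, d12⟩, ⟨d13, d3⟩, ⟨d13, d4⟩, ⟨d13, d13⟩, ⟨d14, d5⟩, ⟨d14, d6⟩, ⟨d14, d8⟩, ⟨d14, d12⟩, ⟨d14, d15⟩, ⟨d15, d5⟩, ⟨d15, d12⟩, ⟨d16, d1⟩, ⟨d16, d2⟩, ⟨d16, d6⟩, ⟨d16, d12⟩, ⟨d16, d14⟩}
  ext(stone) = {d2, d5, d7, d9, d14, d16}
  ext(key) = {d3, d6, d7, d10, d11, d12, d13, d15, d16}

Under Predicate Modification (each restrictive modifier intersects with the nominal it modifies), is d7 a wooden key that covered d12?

⟦that covered d12⟧ = {x : ⟨x, d12⟩ ∈ ⟦covered⟧} = {d2, d3, d4, d7, d8, d11, d12, d14, d15, d16}
⟦key⟧ = {d3, d6, d7, d10, d11, d12, d13, d15, d16}
… ∩ ⟦that covered d12⟧ = {d3, d6, d7, d10, d11, d12, d13, d15, d16} ∩ {d2, d3, d4, d7, d8, d11, d12, d14, d15, d16} = {d3, d7, d11, d12, d15, d16}
… ∩ ⟦wooden⟧ = {d3, d7, d11, d12, d15, d16} ∩ {d4, d6, d7, d10, d14, d15} = {d7, d15}
⟦wooden key that covered d12⟧ = {d7, d15}; d7 ∈ this set.

yes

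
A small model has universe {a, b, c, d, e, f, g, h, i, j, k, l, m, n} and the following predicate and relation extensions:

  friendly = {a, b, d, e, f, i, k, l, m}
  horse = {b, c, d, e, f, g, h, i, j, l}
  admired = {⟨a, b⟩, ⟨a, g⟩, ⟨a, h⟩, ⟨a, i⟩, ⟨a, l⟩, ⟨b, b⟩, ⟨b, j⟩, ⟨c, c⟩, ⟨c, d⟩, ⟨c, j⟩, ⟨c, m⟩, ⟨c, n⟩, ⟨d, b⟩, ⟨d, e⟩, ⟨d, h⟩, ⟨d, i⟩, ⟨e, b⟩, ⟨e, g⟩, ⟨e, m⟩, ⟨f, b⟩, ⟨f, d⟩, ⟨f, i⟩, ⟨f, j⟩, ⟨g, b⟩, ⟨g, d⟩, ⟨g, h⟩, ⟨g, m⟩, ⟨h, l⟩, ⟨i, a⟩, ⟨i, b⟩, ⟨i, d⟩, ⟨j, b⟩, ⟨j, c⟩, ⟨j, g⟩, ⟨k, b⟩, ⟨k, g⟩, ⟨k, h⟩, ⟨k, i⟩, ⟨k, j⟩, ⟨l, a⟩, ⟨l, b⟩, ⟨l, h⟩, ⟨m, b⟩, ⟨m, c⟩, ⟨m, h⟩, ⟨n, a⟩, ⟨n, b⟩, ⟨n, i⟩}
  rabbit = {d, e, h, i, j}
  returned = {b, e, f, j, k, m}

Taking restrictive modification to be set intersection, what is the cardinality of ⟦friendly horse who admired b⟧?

⟦who admired b⟧ = {x : ⟨x, b⟩ ∈ ⟦admired⟧} = {a, b, d, e, f, g, i, j, k, l, m, n}
⟦horse⟧ = {b, c, d, e, f, g, h, i, j, l}
… ∩ ⟦who admired b⟧ = {b, c, d, e, f, g, h, i, j, l} ∩ {a, b, d, e, f, g, i, j, k, l, m, n} = {b, d, e, f, g, i, j, l}
… ∩ ⟦friendly⟧ = {b, d, e, f, g, i, j, l} ∩ {a, b, d, e, f, i, k, l, m} = {b, d, e, f, i, l}
⟦friendly horse who admired b⟧ = {b, d, e, f, i, l}, so the cardinality is 6.

6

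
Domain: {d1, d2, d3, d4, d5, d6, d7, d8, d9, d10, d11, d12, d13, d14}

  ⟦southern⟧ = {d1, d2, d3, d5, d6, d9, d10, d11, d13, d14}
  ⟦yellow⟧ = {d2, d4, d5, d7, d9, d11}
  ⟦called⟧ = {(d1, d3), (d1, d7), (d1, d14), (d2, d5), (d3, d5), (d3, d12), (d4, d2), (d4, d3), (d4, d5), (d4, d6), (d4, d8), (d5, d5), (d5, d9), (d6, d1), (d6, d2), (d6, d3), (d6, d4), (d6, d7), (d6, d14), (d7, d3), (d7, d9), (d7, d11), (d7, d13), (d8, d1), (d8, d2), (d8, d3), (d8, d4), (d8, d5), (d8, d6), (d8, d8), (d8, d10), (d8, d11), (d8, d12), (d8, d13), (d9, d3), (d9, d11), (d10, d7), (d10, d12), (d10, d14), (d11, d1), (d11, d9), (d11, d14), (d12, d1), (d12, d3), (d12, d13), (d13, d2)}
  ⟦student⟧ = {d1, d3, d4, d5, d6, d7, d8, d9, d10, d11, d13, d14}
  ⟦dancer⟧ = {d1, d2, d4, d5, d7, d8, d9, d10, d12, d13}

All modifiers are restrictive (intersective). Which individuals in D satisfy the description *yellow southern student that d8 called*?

{d5, d11}

⟦that d8 called⟧ = {x : ⟨d8, x⟩ ∈ ⟦called⟧} = {d1, d2, d3, d4, d5, d6, d8, d10, d11, d12, d13}
⟦student⟧ = {d1, d3, d4, d5, d6, d7, d8, d9, d10, d11, d13, d14}
… ∩ ⟦that d8 called⟧ = {d1, d3, d4, d5, d6, d7, d8, d9, d10, d11, d13, d14} ∩ {d1, d2, d3, d4, d5, d6, d8, d10, d11, d12, d13} = {d1, d3, d4, d5, d6, d8, d10, d11, d13}
… ∩ ⟦yellow⟧ = {d1, d3, d4, d5, d6, d8, d10, d11, d13} ∩ {d2, d4, d5, d7, d9, d11} = {d4, d5, d11}
… ∩ ⟦southern⟧ = {d4, d5, d11} ∩ {d1, d2, d3, d5, d6, d9, d10, d11, d13, d14} = {d5, d11}
So ⟦yellow southern student that d8 called⟧ = {d5, d11}.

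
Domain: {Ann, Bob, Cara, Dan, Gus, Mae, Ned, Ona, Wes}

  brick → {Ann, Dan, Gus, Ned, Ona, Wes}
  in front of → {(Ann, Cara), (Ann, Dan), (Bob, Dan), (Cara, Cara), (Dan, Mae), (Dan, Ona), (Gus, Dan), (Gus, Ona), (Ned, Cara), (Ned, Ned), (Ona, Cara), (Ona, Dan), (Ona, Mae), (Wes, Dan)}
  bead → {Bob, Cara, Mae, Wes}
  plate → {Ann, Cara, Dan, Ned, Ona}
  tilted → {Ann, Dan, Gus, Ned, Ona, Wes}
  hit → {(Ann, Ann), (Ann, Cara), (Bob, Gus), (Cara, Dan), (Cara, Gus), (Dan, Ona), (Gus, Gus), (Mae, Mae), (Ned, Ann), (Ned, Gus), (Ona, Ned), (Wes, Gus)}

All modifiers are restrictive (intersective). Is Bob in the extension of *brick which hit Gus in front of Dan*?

⟦which hit Gus⟧ = {x : ⟨x, Gus⟩ ∈ ⟦hit⟧} = {Bob, Cara, Gus, Ned, Wes}
⟦in front of Dan⟧ = {x : ⟨x, Dan⟩ ∈ ⟦in front of⟧} = {Ann, Bob, Gus, Ona, Wes}
⟦brick⟧ = {Ann, Dan, Gus, Ned, Ona, Wes}
… ∩ ⟦which hit Gus⟧ = {Ann, Dan, Gus, Ned, Ona, Wes} ∩ {Bob, Cara, Gus, Ned, Wes} = {Gus, Ned, Wes}
… ∩ ⟦in front of Dan⟧ = {Gus, Ned, Wes} ∩ {Ann, Bob, Gus, Ona, Wes} = {Gus, Wes}
⟦brick which hit Gus in front of Dan⟧ = {Gus, Wes}; Bob ∉ this set.

no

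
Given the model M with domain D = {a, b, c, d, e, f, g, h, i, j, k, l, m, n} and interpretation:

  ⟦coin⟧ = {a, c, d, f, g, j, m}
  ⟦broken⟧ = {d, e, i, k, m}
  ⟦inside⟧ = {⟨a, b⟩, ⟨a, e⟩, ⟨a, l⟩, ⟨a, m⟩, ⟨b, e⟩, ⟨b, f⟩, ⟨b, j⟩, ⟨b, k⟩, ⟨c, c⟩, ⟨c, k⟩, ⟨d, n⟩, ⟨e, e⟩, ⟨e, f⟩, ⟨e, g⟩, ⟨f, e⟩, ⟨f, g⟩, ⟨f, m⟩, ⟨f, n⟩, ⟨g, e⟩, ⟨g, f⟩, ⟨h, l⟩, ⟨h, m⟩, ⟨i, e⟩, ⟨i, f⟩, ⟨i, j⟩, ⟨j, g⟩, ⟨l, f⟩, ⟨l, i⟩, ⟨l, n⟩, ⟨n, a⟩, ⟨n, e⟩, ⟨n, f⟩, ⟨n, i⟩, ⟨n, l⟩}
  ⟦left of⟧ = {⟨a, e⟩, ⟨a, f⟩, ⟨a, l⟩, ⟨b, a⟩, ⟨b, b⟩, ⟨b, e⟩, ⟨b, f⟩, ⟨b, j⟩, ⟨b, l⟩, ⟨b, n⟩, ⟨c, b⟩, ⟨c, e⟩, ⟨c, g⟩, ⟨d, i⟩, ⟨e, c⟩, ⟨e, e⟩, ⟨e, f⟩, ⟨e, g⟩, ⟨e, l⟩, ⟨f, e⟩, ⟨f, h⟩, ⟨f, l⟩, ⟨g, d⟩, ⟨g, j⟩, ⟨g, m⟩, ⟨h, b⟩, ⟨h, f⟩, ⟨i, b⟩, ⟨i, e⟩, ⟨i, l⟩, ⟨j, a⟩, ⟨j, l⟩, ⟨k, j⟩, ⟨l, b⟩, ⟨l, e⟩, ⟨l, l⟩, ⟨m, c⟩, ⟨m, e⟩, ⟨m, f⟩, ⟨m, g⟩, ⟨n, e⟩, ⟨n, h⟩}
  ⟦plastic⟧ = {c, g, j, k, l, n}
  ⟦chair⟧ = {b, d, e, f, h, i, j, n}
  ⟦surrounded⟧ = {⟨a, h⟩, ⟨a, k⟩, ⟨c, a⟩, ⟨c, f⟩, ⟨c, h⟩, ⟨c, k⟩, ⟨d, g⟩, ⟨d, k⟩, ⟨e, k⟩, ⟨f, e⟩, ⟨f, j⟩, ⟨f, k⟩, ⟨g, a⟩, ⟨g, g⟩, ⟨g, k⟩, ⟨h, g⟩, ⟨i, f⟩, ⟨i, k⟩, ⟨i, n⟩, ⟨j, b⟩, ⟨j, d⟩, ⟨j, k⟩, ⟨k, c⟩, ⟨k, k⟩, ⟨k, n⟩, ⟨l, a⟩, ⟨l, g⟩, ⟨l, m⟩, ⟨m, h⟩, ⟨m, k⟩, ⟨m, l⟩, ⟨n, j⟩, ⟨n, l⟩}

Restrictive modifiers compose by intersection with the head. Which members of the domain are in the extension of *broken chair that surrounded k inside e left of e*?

{e, i}

⟦that surrounded k⟧ = {x : ⟨x, k⟩ ∈ ⟦surrounded⟧} = {a, c, d, e, f, g, i, j, k, m}
⟦inside e⟧ = {x : ⟨x, e⟩ ∈ ⟦inside⟧} = {a, b, e, f, g, i, n}
⟦left of e⟧ = {x : ⟨x, e⟩ ∈ ⟦left of⟧} = {a, b, c, e, f, i, l, m, n}
⟦chair⟧ = {b, d, e, f, h, i, j, n}
… ∩ ⟦that surrounded k⟧ = {b, d, e, f, h, i, j, n} ∩ {a, c, d, e, f, g, i, j, k, m} = {d, e, f, i, j}
… ∩ ⟦inside e⟧ = {d, e, f, i, j} ∩ {a, b, e, f, g, i, n} = {e, f, i}
… ∩ ⟦left of e⟧ = {e, f, i} ∩ {a, b, c, e, f, i, l, m, n} = {e, f, i}
… ∩ ⟦broken⟧ = {e, f, i} ∩ {d, e, i, k, m} = {e, i}
So ⟦broken chair that surrounded k inside e left of e⟧ = {e, i}.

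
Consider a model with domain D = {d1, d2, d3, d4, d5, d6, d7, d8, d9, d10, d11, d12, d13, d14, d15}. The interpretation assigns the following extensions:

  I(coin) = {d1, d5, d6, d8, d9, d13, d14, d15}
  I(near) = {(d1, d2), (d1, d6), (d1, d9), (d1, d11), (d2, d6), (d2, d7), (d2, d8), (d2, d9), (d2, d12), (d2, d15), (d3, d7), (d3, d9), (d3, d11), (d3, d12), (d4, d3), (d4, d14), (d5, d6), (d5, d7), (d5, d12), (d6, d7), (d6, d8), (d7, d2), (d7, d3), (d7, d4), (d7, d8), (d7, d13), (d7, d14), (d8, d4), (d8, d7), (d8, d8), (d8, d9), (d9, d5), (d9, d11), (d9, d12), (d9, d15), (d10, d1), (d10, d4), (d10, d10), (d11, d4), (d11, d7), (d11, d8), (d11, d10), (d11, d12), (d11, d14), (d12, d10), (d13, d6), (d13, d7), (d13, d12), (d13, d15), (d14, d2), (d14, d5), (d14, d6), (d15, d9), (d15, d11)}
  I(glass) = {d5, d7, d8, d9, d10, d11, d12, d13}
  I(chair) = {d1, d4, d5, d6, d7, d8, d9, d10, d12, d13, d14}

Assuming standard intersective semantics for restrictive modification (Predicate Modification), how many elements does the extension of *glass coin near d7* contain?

3

⟦near d7⟧ = {x : ⟨x, d7⟩ ∈ ⟦near⟧} = {d2, d3, d5, d6, d8, d11, d13}
⟦coin⟧ = {d1, d5, d6, d8, d9, d13, d14, d15}
… ∩ ⟦near d7⟧ = {d1, d5, d6, d8, d9, d13, d14, d15} ∩ {d2, d3, d5, d6, d8, d11, d13} = {d5, d6, d8, d13}
… ∩ ⟦glass⟧ = {d5, d6, d8, d13} ∩ {d5, d7, d8, d9, d10, d11, d12, d13} = {d5, d8, d13}
⟦glass coin near d7⟧ = {d5, d8, d13}, so the cardinality is 3.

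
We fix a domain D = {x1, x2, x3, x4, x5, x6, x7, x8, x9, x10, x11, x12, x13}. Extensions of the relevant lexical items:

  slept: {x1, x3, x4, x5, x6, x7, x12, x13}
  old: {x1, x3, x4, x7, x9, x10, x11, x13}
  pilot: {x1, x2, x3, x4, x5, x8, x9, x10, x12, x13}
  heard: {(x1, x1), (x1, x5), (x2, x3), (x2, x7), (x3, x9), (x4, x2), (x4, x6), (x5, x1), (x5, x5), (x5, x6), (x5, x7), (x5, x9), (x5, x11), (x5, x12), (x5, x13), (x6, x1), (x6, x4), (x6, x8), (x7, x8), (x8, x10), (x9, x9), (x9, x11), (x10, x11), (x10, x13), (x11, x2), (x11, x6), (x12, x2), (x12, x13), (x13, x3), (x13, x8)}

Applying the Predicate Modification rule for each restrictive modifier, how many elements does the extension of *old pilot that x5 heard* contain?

⟦that x5 heard⟧ = {x : ⟨x5, x⟩ ∈ ⟦heard⟧} = {x1, x5, x6, x7, x9, x11, x12, x13}
⟦pilot⟧ = {x1, x2, x3, x4, x5, x8, x9, x10, x12, x13}
… ∩ ⟦that x5 heard⟧ = {x1, x2, x3, x4, x5, x8, x9, x10, x12, x13} ∩ {x1, x5, x6, x7, x9, x11, x12, x13} = {x1, x5, x9, x12, x13}
… ∩ ⟦old⟧ = {x1, x5, x9, x12, x13} ∩ {x1, x3, x4, x7, x9, x10, x11, x13} = {x1, x9, x13}
⟦old pilot that x5 heard⟧ = {x1, x9, x13}, so the cardinality is 3.

3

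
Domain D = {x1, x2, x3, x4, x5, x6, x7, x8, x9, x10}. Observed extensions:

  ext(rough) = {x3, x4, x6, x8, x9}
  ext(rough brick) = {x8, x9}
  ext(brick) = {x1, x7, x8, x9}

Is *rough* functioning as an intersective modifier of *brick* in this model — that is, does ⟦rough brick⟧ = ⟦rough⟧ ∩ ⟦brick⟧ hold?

yes

⟦rough⟧ ∩ ⟦brick⟧ = {x3, x4, x6, x8, x9} ∩ {x1, x7, x8, x9} = {x8, x9}
Observed ⟦rough brick⟧ = {x8, x9}.
These coincide, so the modifier is intersective here.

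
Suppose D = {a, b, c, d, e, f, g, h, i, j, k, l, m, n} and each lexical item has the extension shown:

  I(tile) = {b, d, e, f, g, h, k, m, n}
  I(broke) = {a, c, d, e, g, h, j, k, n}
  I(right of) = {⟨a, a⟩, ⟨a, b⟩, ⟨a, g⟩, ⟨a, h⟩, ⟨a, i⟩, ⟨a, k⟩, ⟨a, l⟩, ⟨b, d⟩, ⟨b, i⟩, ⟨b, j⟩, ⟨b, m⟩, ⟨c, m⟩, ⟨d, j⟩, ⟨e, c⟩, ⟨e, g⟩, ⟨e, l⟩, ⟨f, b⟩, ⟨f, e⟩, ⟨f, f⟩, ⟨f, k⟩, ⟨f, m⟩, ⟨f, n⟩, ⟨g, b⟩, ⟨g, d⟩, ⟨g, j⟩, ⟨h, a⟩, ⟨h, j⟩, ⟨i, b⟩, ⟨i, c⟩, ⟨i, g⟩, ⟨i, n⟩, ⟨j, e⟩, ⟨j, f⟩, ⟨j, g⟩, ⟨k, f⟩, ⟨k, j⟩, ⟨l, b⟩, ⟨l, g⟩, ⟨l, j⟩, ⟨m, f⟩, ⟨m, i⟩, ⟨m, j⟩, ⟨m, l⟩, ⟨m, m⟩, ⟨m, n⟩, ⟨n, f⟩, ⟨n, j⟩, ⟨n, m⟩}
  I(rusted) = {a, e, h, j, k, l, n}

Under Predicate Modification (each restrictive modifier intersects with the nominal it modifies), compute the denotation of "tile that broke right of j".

{d, g, h, k, n}

⟦that broke⟧ = ⟦broke⟧ = {a, c, d, e, g, h, j, k, n}
⟦right of j⟧ = {x : ⟨x, j⟩ ∈ ⟦right of⟧} = {b, d, g, h, k, l, m, n}
⟦tile⟧ = {b, d, e, f, g, h, k, m, n}
… ∩ ⟦that broke⟧ = {b, d, e, f, g, h, k, m, n} ∩ {a, c, d, e, g, h, j, k, n} = {d, e, g, h, k, n}
… ∩ ⟦right of j⟧ = {d, e, g, h, k, n} ∩ {b, d, g, h, k, l, m, n} = {d, g, h, k, n}
So ⟦tile that broke right of j⟧ = {d, g, h, k, n}.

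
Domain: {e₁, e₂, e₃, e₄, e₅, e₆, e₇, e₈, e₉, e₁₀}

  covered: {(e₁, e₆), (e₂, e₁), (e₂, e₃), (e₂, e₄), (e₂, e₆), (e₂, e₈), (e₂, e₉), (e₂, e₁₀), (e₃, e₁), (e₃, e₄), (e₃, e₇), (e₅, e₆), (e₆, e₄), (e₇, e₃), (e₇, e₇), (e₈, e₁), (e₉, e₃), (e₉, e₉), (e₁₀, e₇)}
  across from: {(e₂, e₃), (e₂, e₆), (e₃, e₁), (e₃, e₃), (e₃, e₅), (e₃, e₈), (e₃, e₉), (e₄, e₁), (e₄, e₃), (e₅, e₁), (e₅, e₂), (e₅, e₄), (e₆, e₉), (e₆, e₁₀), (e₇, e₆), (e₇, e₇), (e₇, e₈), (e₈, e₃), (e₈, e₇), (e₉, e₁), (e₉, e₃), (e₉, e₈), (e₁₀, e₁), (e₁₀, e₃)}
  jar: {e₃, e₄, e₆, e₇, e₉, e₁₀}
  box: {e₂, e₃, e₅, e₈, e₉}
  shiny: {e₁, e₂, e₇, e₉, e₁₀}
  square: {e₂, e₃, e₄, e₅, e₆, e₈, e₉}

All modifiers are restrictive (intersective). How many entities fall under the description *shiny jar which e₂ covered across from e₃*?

⟦which e₂ covered⟧ = {x : ⟨e₂, x⟩ ∈ ⟦covered⟧} = {e₁, e₃, e₄, e₆, e₈, e₉, e₁₀}
⟦across from e₃⟧ = {x : ⟨x, e₃⟩ ∈ ⟦across from⟧} = {e₂, e₃, e₄, e₈, e₉, e₁₀}
⟦jar⟧ = {e₃, e₄, e₆, e₇, e₉, e₁₀}
… ∩ ⟦which e₂ covered⟧ = {e₃, e₄, e₆, e₇, e₉, e₁₀} ∩ {e₁, e₃, e₄, e₆, e₈, e₉, e₁₀} = {e₃, e₄, e₆, e₉, e₁₀}
… ∩ ⟦across from e₃⟧ = {e₃, e₄, e₆, e₉, e₁₀} ∩ {e₂, e₃, e₄, e₈, e₉, e₁₀} = {e₃, e₄, e₉, e₁₀}
… ∩ ⟦shiny⟧ = {e₃, e₄, e₉, e₁₀} ∩ {e₁, e₂, e₇, e₉, e₁₀} = {e₉, e₁₀}
⟦shiny jar which e₂ covered across from e₃⟧ = {e₉, e₁₀}, so the cardinality is 2.

2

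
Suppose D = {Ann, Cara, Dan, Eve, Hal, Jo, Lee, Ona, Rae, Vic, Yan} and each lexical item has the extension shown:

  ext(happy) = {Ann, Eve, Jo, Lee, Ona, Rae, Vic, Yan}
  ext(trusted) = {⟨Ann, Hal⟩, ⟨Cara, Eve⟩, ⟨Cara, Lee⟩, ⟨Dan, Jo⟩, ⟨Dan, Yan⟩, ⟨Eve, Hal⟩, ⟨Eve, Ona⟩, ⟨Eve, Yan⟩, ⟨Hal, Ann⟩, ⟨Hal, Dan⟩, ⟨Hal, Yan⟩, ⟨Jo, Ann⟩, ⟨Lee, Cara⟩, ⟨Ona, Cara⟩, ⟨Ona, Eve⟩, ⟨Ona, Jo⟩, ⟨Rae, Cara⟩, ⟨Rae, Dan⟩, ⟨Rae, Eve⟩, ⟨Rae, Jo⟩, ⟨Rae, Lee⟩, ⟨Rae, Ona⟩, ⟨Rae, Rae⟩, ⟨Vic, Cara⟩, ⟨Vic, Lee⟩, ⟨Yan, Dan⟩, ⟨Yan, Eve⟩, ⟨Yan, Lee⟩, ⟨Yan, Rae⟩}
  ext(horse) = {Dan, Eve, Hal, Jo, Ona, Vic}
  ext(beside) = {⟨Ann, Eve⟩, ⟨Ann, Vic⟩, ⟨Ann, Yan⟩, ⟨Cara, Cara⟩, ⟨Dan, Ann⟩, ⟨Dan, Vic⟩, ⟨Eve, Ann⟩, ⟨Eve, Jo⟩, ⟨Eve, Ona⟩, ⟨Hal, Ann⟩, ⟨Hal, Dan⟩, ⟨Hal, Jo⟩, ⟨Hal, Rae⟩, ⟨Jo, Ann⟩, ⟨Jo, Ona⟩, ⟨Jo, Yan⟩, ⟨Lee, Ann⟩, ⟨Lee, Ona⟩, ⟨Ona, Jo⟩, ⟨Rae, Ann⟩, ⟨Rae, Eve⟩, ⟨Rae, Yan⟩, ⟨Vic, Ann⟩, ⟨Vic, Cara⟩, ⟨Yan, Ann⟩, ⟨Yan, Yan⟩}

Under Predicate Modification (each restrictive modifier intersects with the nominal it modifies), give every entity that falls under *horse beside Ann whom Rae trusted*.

⟦beside Ann⟧ = {x : ⟨x, Ann⟩ ∈ ⟦beside⟧} = {Dan, Eve, Hal, Jo, Lee, Rae, Vic, Yan}
⟦whom Rae trusted⟧ = {x : ⟨Rae, x⟩ ∈ ⟦trusted⟧} = {Cara, Dan, Eve, Jo, Lee, Ona, Rae}
⟦horse⟧ = {Dan, Eve, Hal, Jo, Ona, Vic}
… ∩ ⟦beside Ann⟧ = {Dan, Eve, Hal, Jo, Ona, Vic} ∩ {Dan, Eve, Hal, Jo, Lee, Rae, Vic, Yan} = {Dan, Eve, Hal, Jo, Vic}
… ∩ ⟦whom Rae trusted⟧ = {Dan, Eve, Hal, Jo, Vic} ∩ {Cara, Dan, Eve, Jo, Lee, Ona, Rae} = {Dan, Eve, Jo}
So ⟦horse beside Ann whom Rae trusted⟧ = {Dan, Eve, Jo}.

{Dan, Eve, Jo}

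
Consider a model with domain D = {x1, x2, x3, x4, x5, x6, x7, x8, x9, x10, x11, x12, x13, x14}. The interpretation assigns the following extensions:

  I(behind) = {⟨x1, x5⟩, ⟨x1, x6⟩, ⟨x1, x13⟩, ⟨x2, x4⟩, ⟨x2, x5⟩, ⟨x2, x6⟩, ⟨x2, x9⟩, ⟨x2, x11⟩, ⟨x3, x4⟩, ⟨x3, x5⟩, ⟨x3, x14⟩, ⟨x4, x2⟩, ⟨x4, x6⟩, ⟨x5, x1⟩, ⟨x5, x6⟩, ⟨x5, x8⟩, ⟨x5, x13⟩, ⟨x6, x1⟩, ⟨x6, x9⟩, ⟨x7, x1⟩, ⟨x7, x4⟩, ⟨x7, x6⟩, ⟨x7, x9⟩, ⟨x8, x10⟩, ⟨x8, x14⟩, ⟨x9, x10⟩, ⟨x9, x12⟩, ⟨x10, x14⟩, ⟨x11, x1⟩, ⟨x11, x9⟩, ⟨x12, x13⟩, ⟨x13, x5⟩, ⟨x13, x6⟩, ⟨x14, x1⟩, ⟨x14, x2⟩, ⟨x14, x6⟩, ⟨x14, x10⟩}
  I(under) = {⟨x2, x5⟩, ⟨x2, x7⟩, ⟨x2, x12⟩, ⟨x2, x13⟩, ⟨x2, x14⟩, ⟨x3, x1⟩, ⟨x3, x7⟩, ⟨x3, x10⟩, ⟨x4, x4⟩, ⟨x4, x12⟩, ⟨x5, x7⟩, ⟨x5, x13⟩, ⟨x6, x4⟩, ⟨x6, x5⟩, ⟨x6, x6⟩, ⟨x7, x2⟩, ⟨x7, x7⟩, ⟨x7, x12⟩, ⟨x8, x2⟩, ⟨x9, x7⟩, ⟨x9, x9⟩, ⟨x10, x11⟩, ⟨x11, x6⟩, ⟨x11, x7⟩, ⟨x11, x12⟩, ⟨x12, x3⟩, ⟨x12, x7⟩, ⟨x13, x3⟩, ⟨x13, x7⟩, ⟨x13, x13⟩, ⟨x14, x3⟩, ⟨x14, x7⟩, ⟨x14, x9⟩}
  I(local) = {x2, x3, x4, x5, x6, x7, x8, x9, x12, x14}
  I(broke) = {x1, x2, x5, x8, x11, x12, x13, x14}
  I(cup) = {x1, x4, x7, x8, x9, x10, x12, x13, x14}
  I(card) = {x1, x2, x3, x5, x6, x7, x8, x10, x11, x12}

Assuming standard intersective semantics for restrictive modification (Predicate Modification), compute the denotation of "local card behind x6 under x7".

⟦behind x6⟧ = {x : ⟨x, x6⟩ ∈ ⟦behind⟧} = {x1, x2, x4, x5, x7, x13, x14}
⟦under x7⟧ = {x : ⟨x, x7⟩ ∈ ⟦under⟧} = {x2, x3, x5, x7, x9, x11, x12, x13, x14}
⟦card⟧ = {x1, x2, x3, x5, x6, x7, x8, x10, x11, x12}
… ∩ ⟦behind x6⟧ = {x1, x2, x3, x5, x6, x7, x8, x10, x11, x12} ∩ {x1, x2, x4, x5, x7, x13, x14} = {x1, x2, x5, x7}
… ∩ ⟦under x7⟧ = {x1, x2, x5, x7} ∩ {x2, x3, x5, x7, x9, x11, x12, x13, x14} = {x2, x5, x7}
… ∩ ⟦local⟧ = {x2, x5, x7} ∩ {x2, x3, x4, x5, x6, x7, x8, x9, x12, x14} = {x2, x5, x7}
So ⟦local card behind x6 under x7⟧ = {x2, x5, x7}.

{x2, x5, x7}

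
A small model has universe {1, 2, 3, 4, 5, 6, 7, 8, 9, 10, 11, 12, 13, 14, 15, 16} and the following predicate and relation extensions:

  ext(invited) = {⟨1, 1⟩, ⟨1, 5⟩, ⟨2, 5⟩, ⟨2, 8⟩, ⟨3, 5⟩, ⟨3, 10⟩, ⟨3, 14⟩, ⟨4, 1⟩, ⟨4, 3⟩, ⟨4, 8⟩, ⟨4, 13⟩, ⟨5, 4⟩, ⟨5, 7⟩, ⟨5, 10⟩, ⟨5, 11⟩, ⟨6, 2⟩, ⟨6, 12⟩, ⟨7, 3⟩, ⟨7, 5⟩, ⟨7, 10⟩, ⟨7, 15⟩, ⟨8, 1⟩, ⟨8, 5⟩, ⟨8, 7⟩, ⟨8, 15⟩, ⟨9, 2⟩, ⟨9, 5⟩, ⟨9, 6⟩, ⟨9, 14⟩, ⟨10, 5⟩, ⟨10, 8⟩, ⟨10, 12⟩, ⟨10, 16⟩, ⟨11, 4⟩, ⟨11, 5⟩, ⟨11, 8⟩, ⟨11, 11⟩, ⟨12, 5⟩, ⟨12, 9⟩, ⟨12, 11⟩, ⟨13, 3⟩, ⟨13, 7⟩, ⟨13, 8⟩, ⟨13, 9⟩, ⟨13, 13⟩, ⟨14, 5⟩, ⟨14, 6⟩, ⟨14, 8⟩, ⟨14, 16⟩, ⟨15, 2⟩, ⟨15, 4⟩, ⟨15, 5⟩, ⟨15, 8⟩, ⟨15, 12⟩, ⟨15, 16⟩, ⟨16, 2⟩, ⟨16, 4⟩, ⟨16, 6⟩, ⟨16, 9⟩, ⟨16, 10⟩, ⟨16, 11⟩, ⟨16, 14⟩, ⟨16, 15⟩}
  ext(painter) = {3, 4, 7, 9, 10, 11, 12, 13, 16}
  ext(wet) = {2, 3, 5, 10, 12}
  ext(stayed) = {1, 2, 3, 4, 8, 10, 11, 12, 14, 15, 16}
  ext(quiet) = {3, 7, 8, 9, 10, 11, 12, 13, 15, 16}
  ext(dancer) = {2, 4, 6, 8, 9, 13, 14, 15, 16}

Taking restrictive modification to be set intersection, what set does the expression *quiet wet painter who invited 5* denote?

{3, 10, 12}

⟦who invited 5⟧ = {x : ⟨x, 5⟩ ∈ ⟦invited⟧} = {1, 2, 3, 7, 8, 9, 10, 11, 12, 14, 15}
⟦painter⟧ = {3, 4, 7, 9, 10, 11, 12, 13, 16}
… ∩ ⟦who invited 5⟧ = {3, 4, 7, 9, 10, 11, 12, 13, 16} ∩ {1, 2, 3, 7, 8, 9, 10, 11, 12, 14, 15} = {3, 7, 9, 10, 11, 12}
… ∩ ⟦quiet⟧ = {3, 7, 9, 10, 11, 12} ∩ {3, 7, 8, 9, 10, 11, 12, 13, 15, 16} = {3, 7, 9, 10, 11, 12}
… ∩ ⟦wet⟧ = {3, 7, 9, 10, 11, 12} ∩ {2, 3, 5, 10, 12} = {3, 10, 12}
So ⟦quiet wet painter who invited 5⟧ = {3, 10, 12}.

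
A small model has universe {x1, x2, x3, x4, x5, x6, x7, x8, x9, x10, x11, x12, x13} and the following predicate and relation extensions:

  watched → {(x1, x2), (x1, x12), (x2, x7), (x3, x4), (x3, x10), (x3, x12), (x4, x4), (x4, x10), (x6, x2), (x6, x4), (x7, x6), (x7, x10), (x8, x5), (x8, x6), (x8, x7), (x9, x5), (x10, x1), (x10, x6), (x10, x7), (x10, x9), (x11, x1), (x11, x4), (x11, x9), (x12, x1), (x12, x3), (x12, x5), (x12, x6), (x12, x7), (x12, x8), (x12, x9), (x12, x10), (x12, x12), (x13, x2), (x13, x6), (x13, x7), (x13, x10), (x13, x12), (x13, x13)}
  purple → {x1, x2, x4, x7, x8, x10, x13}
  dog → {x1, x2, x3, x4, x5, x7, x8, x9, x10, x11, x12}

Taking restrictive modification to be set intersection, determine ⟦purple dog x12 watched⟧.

{x1, x7, x8, x10}

⟦x12 watched⟧ = {x : ⟨x12, x⟩ ∈ ⟦watched⟧} = {x1, x3, x5, x6, x7, x8, x9, x10, x12}
⟦dog⟧ = {x1, x2, x3, x4, x5, x7, x8, x9, x10, x11, x12}
… ∩ ⟦x12 watched⟧ = {x1, x2, x3, x4, x5, x7, x8, x9, x10, x11, x12} ∩ {x1, x3, x5, x6, x7, x8, x9, x10, x12} = {x1, x3, x5, x7, x8, x9, x10, x12}
… ∩ ⟦purple⟧ = {x1, x3, x5, x7, x8, x9, x10, x12} ∩ {x1, x2, x4, x7, x8, x10, x13} = {x1, x7, x8, x10}
So ⟦purple dog x12 watched⟧ = {x1, x7, x8, x10}.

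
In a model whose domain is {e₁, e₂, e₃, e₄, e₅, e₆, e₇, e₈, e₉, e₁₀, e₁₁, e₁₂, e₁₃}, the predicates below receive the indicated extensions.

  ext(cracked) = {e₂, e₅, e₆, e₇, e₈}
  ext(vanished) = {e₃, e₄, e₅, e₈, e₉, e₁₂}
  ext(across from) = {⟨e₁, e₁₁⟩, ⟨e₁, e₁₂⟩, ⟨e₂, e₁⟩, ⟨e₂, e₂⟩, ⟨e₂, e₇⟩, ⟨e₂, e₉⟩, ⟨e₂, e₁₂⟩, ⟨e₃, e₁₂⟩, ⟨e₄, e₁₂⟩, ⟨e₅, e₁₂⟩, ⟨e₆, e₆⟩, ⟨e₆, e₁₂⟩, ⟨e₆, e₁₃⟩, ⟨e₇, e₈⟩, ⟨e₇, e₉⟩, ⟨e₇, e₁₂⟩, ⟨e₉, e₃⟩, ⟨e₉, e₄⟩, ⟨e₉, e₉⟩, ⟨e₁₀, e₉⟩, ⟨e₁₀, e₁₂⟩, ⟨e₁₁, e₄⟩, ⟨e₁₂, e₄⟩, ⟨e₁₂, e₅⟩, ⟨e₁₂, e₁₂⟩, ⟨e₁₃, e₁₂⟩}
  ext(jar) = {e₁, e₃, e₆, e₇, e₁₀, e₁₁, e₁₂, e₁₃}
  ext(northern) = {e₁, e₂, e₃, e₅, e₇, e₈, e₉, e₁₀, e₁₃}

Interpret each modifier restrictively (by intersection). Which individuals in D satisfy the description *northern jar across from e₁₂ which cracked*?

{e₇}

⟦across from e₁₂⟧ = {x : ⟨x, e₁₂⟩ ∈ ⟦across from⟧} = {e₁, e₂, e₃, e₄, e₅, e₆, e₇, e₁₀, e₁₂, e₁₃}
⟦which cracked⟧ = ⟦cracked⟧ = {e₂, e₅, e₆, e₇, e₈}
⟦jar⟧ = {e₁, e₃, e₆, e₇, e₁₀, e₁₁, e₁₂, e₁₃}
… ∩ ⟦across from e₁₂⟧ = {e₁, e₃, e₆, e₇, e₁₀, e₁₁, e₁₂, e₁₃} ∩ {e₁, e₂, e₃, e₄, e₅, e₆, e₇, e₁₀, e₁₂, e₁₃} = {e₁, e₃, e₆, e₇, e₁₀, e₁₂, e₁₃}
… ∩ ⟦which cracked⟧ = {e₁, e₃, e₆, e₇, e₁₀, e₁₂, e₁₃} ∩ {e₂, e₅, e₆, e₇, e₈} = {e₆, e₇}
… ∩ ⟦northern⟧ = {e₆, e₇} ∩ {e₁, e₂, e₃, e₅, e₇, e₈, e₉, e₁₀, e₁₃} = {e₇}
So ⟦northern jar across from e₁₂ which cracked⟧ = {e₇}.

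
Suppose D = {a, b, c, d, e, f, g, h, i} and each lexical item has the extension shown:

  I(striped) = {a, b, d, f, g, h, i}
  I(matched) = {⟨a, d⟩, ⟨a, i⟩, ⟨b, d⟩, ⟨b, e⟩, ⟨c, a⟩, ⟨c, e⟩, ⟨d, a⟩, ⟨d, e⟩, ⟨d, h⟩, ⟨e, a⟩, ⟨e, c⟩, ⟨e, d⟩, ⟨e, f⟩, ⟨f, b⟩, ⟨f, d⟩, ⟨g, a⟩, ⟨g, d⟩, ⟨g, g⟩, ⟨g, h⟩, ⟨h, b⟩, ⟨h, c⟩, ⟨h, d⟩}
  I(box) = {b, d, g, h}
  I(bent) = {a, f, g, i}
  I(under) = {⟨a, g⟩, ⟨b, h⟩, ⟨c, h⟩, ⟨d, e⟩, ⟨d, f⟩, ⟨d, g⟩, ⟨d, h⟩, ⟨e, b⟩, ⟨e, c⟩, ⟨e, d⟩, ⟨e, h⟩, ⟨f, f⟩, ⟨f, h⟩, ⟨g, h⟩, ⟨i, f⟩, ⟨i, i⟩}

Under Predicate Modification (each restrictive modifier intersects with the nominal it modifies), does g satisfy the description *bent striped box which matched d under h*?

yes

⟦which matched d⟧ = {x : ⟨x, d⟩ ∈ ⟦matched⟧} = {a, b, e, f, g, h}
⟦under h⟧ = {x : ⟨x, h⟩ ∈ ⟦under⟧} = {b, c, d, e, f, g}
⟦box⟧ = {b, d, g, h}
… ∩ ⟦which matched d⟧ = {b, d, g, h} ∩ {a, b, e, f, g, h} = {b, g, h}
… ∩ ⟦under h⟧ = {b, g, h} ∩ {b, c, d, e, f, g} = {b, g}
… ∩ ⟦bent⟧ = {b, g} ∩ {a, f, g, i} = {g}
… ∩ ⟦striped⟧ = {g} ∩ {a, b, d, f, g, h, i} = {g}
⟦bent striped box which matched d under h⟧ = {g}; g ∈ this set.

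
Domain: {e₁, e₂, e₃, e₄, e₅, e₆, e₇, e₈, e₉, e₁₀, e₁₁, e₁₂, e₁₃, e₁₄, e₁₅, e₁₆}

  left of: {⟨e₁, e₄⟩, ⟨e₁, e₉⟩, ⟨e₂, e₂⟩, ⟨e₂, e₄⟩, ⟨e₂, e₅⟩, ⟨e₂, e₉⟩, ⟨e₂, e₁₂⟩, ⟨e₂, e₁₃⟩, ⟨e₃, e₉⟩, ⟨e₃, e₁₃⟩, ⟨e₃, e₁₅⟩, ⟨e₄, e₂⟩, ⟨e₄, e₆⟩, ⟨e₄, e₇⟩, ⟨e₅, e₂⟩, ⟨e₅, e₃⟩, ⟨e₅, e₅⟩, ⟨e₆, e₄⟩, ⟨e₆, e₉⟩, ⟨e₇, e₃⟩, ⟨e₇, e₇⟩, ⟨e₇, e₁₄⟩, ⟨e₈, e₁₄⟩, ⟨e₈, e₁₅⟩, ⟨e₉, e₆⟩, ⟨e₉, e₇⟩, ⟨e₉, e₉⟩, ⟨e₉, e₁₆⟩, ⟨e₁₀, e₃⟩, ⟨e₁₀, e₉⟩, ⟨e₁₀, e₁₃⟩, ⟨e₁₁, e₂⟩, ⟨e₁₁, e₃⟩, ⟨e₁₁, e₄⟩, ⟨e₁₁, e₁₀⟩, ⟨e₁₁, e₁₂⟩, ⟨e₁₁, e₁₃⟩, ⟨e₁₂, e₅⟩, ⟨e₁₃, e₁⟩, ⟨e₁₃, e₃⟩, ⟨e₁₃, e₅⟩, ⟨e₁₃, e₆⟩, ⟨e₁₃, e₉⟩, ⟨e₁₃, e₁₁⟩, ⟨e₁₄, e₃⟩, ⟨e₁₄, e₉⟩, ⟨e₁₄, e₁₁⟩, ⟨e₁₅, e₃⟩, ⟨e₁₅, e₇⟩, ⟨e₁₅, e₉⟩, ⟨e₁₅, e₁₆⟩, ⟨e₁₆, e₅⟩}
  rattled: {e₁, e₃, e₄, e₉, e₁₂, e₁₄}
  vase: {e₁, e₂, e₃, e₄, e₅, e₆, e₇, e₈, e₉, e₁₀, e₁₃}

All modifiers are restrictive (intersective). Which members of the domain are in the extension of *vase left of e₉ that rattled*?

⟦left of e₉⟧ = {x : ⟨x, e₉⟩ ∈ ⟦left of⟧} = {e₁, e₂, e₃, e₆, e₉, e₁₀, e₁₃, e₁₄, e₁₅}
⟦that rattled⟧ = ⟦rattled⟧ = {e₁, e₃, e₄, e₉, e₁₂, e₁₄}
⟦vase⟧ = {e₁, e₂, e₃, e₄, e₅, e₆, e₇, e₈, e₉, e₁₀, e₁₃}
… ∩ ⟦left of e₉⟧ = {e₁, e₂, e₃, e₄, e₅, e₆, e₇, e₈, e₉, e₁₀, e₁₃} ∩ {e₁, e₂, e₃, e₆, e₉, e₁₀, e₁₃, e₁₄, e₁₅} = {e₁, e₂, e₃, e₆, e₉, e₁₀, e₁₃}
… ∩ ⟦that rattled⟧ = {e₁, e₂, e₃, e₆, e₉, e₁₀, e₁₃} ∩ {e₁, e₃, e₄, e₉, e₁₂, e₁₄} = {e₁, e₃, e₉}
So ⟦vase left of e₉ that rattled⟧ = {e₁, e₃, e₉}.

{e₁, e₃, e₉}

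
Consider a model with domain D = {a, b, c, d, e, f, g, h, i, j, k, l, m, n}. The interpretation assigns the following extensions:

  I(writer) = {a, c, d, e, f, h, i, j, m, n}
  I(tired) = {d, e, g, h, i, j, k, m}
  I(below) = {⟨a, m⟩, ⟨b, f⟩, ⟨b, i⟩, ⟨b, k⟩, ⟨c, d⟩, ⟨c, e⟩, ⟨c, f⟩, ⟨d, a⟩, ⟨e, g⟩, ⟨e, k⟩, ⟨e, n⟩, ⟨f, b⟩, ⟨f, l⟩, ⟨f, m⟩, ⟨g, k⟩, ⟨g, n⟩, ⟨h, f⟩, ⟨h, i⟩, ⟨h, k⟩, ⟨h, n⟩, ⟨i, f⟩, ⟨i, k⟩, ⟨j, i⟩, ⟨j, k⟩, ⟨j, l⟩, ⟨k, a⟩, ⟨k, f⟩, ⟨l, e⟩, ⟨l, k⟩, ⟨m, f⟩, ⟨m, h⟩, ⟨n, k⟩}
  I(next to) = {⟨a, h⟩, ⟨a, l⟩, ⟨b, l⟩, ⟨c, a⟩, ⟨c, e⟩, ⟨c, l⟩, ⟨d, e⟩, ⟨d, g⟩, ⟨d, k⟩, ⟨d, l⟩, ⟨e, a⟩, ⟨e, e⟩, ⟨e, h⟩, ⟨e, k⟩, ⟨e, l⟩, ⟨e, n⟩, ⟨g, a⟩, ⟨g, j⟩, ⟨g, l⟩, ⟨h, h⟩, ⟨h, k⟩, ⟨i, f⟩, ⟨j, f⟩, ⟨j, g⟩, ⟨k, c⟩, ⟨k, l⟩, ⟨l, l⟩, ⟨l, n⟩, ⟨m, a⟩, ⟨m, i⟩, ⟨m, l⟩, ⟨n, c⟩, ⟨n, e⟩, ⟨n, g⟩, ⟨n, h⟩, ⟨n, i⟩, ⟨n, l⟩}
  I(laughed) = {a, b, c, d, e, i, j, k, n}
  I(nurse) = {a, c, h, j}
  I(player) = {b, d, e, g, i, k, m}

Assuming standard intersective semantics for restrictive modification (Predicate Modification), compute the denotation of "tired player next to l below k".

{e, g}

⟦next to l⟧ = {x : ⟨x, l⟩ ∈ ⟦next to⟧} = {a, b, c, d, e, g, k, l, m, n}
⟦below k⟧ = {x : ⟨x, k⟩ ∈ ⟦below⟧} = {b, e, g, h, i, j, l, n}
⟦player⟧ = {b, d, e, g, i, k, m}
… ∩ ⟦next to l⟧ = {b, d, e, g, i, k, m} ∩ {a, b, c, d, e, g, k, l, m, n} = {b, d, e, g, k, m}
… ∩ ⟦below k⟧ = {b, d, e, g, k, m} ∩ {b, e, g, h, i, j, l, n} = {b, e, g}
… ∩ ⟦tired⟧ = {b, e, g} ∩ {d, e, g, h, i, j, k, m} = {e, g}
So ⟦tired player next to l below k⟧ = {e, g}.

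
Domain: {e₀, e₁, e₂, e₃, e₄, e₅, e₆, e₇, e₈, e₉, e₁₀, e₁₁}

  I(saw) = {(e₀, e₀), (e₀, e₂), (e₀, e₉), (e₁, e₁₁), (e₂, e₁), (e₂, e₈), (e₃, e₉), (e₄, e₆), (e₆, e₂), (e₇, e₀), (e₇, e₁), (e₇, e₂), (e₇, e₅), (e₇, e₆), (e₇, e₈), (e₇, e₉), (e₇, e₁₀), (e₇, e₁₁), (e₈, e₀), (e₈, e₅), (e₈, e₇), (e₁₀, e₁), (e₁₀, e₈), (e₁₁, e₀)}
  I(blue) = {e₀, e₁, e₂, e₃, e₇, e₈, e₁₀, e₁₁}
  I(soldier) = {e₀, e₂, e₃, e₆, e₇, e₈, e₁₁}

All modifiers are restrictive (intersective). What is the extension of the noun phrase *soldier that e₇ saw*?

⟦that e₇ saw⟧ = {x : ⟨e₇, x⟩ ∈ ⟦saw⟧} = {e₀, e₁, e₂, e₅, e₆, e₈, e₉, e₁₀, e₁₁}
⟦soldier⟧ = {e₀, e₂, e₃, e₆, e₇, e₈, e₁₁}
… ∩ ⟦that e₇ saw⟧ = {e₀, e₂, e₃, e₆, e₇, e₈, e₁₁} ∩ {e₀, e₁, e₂, e₅, e₆, e₈, e₉, e₁₀, e₁₁} = {e₀, e₂, e₆, e₈, e₁₁}
So ⟦soldier that e₇ saw⟧ = {e₀, e₂, e₆, e₈, e₁₁}.

{e₀, e₂, e₆, e₈, e₁₁}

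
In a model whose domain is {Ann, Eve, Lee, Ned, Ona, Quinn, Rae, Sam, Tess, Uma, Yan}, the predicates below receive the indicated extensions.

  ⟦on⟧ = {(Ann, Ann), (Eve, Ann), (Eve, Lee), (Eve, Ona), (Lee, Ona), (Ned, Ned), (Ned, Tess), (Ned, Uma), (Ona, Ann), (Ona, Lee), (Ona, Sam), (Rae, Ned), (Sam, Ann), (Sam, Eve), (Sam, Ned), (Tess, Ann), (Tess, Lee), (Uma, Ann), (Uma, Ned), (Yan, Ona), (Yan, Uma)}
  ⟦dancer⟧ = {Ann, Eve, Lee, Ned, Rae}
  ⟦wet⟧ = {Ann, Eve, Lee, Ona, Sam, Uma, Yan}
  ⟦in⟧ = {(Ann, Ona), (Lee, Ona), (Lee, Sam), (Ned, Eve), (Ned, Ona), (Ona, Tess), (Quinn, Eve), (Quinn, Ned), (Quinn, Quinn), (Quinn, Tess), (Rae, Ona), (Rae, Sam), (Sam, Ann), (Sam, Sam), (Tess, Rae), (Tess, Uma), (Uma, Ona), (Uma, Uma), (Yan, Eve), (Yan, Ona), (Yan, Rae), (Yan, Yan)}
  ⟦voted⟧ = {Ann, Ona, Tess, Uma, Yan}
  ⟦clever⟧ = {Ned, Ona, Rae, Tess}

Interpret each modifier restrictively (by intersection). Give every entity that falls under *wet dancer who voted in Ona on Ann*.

⟦who voted⟧ = ⟦voted⟧ = {Ann, Ona, Tess, Uma, Yan}
⟦in Ona⟧ = {x : ⟨x, Ona⟩ ∈ ⟦in⟧} = {Ann, Lee, Ned, Rae, Uma, Yan}
⟦on Ann⟧ = {x : ⟨x, Ann⟩ ∈ ⟦on⟧} = {Ann, Eve, Ona, Sam, Tess, Uma}
⟦dancer⟧ = {Ann, Eve, Lee, Ned, Rae}
… ∩ ⟦who voted⟧ = {Ann, Eve, Lee, Ned, Rae} ∩ {Ann, Ona, Tess, Uma, Yan} = {Ann}
… ∩ ⟦in Ona⟧ = {Ann} ∩ {Ann, Lee, Ned, Rae, Uma, Yan} = {Ann}
… ∩ ⟦on Ann⟧ = {Ann} ∩ {Ann, Eve, Ona, Sam, Tess, Uma} = {Ann}
… ∩ ⟦wet⟧ = {Ann} ∩ {Ann, Eve, Lee, Ona, Sam, Uma, Yan} = {Ann}
So ⟦wet dancer who voted in Ona on Ann⟧ = {Ann}.

{Ann}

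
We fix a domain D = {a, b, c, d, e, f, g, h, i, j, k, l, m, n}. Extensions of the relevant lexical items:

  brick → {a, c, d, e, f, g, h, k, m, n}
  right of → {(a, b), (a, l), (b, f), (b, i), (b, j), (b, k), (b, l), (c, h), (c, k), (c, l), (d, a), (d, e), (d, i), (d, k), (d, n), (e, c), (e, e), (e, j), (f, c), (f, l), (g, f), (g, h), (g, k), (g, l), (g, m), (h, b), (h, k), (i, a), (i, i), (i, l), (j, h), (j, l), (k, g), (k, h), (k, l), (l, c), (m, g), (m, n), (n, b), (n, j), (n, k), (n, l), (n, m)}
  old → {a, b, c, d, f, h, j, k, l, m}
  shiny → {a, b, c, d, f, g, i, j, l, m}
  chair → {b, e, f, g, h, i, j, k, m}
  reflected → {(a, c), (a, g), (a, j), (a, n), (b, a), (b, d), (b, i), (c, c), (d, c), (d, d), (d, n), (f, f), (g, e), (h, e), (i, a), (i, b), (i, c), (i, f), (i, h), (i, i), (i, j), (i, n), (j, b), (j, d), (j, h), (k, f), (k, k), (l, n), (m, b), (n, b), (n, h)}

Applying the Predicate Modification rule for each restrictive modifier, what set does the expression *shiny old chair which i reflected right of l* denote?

⟦which i reflected⟧ = {x : ⟨i, x⟩ ∈ ⟦reflected⟧} = {a, b, c, f, h, i, j, n}
⟦right of l⟧ = {x : ⟨x, l⟩ ∈ ⟦right of⟧} = {a, b, c, f, g, i, j, k, n}
⟦chair⟧ = {b, e, f, g, h, i, j, k, m}
… ∩ ⟦which i reflected⟧ = {b, e, f, g, h, i, j, k, m} ∩ {a, b, c, f, h, i, j, n} = {b, f, h, i, j}
… ∩ ⟦right of l⟧ = {b, f, h, i, j} ∩ {a, b, c, f, g, i, j, k, n} = {b, f, i, j}
… ∩ ⟦shiny⟧ = {b, f, i, j} ∩ {a, b, c, d, f, g, i, j, l, m} = {b, f, i, j}
… ∩ ⟦old⟧ = {b, f, i, j} ∩ {a, b, c, d, f, h, j, k, l, m} = {b, f, j}
So ⟦shiny old chair which i reflected right of l⟧ = {b, f, j}.

{b, f, j}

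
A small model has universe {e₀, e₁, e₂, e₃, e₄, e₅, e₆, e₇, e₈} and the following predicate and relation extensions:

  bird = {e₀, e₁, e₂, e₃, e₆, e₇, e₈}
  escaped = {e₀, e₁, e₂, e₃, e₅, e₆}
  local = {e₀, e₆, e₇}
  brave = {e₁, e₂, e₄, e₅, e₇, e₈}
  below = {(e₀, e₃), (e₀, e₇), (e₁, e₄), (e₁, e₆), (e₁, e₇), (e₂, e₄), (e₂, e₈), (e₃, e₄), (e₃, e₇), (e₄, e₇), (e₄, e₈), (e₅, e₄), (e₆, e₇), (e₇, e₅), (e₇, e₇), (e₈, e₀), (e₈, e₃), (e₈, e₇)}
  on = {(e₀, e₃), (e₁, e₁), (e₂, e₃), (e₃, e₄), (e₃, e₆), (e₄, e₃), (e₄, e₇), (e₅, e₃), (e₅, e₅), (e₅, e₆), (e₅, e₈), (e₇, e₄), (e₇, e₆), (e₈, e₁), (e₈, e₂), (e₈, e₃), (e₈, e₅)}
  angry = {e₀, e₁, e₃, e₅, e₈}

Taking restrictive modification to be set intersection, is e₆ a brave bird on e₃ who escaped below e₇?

⟦on e₃⟧ = {x : ⟨x, e₃⟩ ∈ ⟦on⟧} = {e₀, e₂, e₄, e₅, e₈}
⟦who escaped⟧ = ⟦escaped⟧ = {e₀, e₁, e₂, e₃, e₅, e₆}
⟦below e₇⟧ = {x : ⟨x, e₇⟩ ∈ ⟦below⟧} = {e₀, e₁, e₃, e₄, e₆, e₇, e₈}
⟦bird⟧ = {e₀, e₁, e₂, e₃, e₆, e₇, e₈}
… ∩ ⟦on e₃⟧ = {e₀, e₁, e₂, e₃, e₆, e₇, e₈} ∩ {e₀, e₂, e₄, e₅, e₈} = {e₀, e₂, e₈}
… ∩ ⟦who escaped⟧ = {e₀, e₂, e₈} ∩ {e₀, e₁, e₂, e₃, e₅, e₆} = {e₀, e₂}
… ∩ ⟦below e₇⟧ = {e₀, e₂} ∩ {e₀, e₁, e₃, e₄, e₆, e₇, e₈} = {e₀}
… ∩ ⟦brave⟧ = {e₀} ∩ {e₁, e₂, e₄, e₅, e₇, e₈} = ∅
⟦brave bird on e₃ who escaped below e₇⟧ = ∅; e₆ ∉ this set.

no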